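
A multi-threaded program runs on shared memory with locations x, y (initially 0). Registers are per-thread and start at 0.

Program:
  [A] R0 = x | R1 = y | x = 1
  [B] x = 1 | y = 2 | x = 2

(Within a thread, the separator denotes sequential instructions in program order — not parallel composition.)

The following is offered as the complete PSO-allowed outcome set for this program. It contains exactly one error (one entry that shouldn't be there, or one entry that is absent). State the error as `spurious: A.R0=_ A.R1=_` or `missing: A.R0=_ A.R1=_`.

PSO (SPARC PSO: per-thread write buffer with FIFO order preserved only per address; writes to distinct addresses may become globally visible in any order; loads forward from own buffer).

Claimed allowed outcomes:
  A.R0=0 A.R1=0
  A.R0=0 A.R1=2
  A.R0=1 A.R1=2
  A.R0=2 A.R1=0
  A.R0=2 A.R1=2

missing: A.R0=1 A.R1=0

outcome vector order: (A.R0,A.R1)
under PSO → 0/0 0/2 1/0 1/2 2/0 2/2
PSO∖claimed = {1/0}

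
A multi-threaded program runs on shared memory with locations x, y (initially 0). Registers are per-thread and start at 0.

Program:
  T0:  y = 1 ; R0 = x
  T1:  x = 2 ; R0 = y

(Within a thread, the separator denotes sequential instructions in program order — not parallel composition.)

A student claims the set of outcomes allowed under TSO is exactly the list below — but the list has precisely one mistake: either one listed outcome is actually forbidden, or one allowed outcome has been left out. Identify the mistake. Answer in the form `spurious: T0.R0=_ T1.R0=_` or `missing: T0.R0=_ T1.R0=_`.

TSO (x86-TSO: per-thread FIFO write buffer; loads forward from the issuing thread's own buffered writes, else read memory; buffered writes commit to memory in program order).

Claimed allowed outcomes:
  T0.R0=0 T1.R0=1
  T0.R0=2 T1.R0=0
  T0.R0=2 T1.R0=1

missing: T0.R0=0 T1.R0=0

outcome vector order: (T0.R0,T1.R0)
TSO (4): <0 0> <0 1> <2 0> <2 1>
TSO∖claimed = {<0 0>}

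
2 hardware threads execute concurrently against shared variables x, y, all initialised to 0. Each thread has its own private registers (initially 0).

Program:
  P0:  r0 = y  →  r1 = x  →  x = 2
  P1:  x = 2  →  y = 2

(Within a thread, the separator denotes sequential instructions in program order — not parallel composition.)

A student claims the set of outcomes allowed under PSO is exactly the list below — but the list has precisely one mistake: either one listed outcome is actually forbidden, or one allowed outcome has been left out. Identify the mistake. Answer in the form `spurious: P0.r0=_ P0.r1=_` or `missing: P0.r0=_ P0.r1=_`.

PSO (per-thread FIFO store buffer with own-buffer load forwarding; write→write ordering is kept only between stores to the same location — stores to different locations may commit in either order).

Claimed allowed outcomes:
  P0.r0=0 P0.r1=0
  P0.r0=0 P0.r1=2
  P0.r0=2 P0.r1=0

missing: P0.r0=2 P0.r1=2

outcome vector order: (P0.r0,P0.r1)
PSO: 4 outcomes — {<0 0>, <0 2>, <2 0>, <2 2>}
PSO∖claimed = {<2 2>}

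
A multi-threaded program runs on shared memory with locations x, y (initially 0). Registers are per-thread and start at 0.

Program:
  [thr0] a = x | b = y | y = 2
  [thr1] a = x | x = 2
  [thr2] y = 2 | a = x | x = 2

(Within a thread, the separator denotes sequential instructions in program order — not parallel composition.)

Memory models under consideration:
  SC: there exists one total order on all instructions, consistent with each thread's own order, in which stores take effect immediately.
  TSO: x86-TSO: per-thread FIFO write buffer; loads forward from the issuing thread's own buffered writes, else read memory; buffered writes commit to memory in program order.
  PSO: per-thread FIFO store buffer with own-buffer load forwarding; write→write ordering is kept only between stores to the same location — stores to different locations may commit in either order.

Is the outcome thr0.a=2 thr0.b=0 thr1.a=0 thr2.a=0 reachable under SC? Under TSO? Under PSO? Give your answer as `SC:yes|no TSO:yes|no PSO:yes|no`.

SC:no TSO:yes PSO:yes

outcome vector order: (thr0.a,thr0.b,thr1.a,thr2.a)
under SC → 0000 0002 0020 0200 0202 0220 2002 2200 2202 2220
under TSO → 0000 0002 0020 0200 0202 0220 2000 2002 2200 2202 2220
under PSO → 0000 0002 0020 0200 0202 0220 2000 2002 2020 2200 2202 2220
target 2000 ∈ {TSO,PSO}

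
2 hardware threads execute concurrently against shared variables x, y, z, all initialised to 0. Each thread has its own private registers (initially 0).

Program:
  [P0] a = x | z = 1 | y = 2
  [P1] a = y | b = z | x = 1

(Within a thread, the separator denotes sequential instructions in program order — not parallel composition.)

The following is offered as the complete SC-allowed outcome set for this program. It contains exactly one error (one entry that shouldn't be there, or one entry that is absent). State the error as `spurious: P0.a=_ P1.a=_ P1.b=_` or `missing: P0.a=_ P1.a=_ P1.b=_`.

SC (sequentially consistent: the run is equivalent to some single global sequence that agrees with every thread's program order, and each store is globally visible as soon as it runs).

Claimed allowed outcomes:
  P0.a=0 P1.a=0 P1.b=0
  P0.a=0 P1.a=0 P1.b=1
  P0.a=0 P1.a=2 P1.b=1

missing: P0.a=1 P1.a=0 P1.b=0

outcome vector order: (P0.a,P1.a,P1.b)
[SC] allowed = {000 001 021 100}
SC∖claimed = {100}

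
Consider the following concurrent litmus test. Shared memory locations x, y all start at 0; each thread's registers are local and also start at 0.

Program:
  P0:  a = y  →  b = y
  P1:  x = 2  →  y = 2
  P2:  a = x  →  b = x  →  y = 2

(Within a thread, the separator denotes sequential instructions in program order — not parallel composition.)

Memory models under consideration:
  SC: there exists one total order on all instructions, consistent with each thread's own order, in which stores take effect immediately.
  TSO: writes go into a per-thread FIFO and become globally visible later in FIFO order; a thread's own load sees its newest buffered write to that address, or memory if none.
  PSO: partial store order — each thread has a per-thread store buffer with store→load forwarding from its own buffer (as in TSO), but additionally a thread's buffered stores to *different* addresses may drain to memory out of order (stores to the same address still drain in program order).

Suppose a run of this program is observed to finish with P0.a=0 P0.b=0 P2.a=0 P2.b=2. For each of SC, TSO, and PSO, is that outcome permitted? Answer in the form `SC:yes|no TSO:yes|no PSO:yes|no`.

outcome vector order: (P0.a,P0.b,P2.a,P2.b)
SC (9): 0000; 0002; 0022; 0200; 0202; 0222; 2200; 2202; 2222
TSO (9): 0000; 0002; 0022; 0200; 0202; 0222; 2200; 2202; 2222
PSO (9): 0000; 0002; 0022; 0200; 0202; 0222; 2200; 2202; 2222
target 0002 ∈ {SC,TSO,PSO}

SC:yes TSO:yes PSO:yes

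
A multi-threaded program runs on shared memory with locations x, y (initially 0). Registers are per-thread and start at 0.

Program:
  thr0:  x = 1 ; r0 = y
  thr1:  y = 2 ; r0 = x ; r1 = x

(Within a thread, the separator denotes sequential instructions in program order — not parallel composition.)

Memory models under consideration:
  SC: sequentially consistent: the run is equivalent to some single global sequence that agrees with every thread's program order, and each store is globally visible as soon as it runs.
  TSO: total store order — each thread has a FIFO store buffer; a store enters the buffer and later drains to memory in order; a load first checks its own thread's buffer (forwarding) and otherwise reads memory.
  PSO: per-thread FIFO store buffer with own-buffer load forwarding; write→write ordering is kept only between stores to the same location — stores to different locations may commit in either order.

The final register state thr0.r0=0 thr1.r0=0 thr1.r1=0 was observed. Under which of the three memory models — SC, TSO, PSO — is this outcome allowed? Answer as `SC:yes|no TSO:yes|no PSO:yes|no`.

outcome vector order: (thr0.r0,thr1.r0,thr1.r1)
SC: 4 outcomes — {011 200 201 211}
TSO: 6 outcomes — {000 001 011 200 201 211}
PSO: 6 outcomes — {000 001 011 200 201 211}
target 000 ∈ {TSO,PSO}

SC:no TSO:yes PSO:yes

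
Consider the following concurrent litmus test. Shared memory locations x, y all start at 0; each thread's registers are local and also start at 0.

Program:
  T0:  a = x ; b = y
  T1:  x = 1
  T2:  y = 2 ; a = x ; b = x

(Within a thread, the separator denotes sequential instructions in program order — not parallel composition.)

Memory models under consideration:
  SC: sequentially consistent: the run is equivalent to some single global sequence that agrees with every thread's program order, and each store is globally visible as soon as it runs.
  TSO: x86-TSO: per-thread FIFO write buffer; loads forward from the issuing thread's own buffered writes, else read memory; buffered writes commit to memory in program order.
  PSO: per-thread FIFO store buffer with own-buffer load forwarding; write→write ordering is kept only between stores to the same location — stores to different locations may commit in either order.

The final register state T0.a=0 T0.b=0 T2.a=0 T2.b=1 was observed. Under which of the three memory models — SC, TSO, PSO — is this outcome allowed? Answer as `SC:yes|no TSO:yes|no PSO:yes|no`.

SC:yes TSO:yes PSO:yes

outcome vector order: (T0.a,T0.b,T2.a,T2.b)
[SC] allowed = {<0 0 0 0>; <0 0 0 1>; <0 0 1 1>; <0 2 0 0>; <0 2 0 1>; <0 2 1 1>; <1 0 1 1>; <1 2 0 0>; <1 2 0 1>; <1 2 1 1>}
[TSO] allowed = {<0 0 0 0>; <0 0 0 1>; <0 0 1 1>; <0 2 0 0>; <0 2 0 1>; <0 2 1 1>; <1 0 0 0>; <1 0 0 1>; <1 0 1 1>; <1 2 0 0>; <1 2 0 1>; <1 2 1 1>}
[PSO] allowed = {<0 0 0 0>; <0 0 0 1>; <0 0 1 1>; <0 2 0 0>; <0 2 0 1>; <0 2 1 1>; <1 0 0 0>; <1 0 0 1>; <1 0 1 1>; <1 2 0 0>; <1 2 0 1>; <1 2 1 1>}
target <0 0 0 1> ∈ {SC,TSO,PSO}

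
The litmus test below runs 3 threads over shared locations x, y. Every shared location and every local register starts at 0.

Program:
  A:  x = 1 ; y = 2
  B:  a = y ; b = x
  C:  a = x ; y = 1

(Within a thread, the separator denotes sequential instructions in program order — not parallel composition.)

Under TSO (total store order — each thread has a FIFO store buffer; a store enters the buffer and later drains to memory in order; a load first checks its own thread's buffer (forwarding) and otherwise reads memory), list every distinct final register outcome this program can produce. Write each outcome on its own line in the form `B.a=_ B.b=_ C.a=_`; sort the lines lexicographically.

outcome vector order: (B.a,B.b,C.a)
|TSO outcomes| = 9

B.a=0 B.b=0 C.a=0
B.a=0 B.b=0 C.a=1
B.a=0 B.b=1 C.a=0
B.a=0 B.b=1 C.a=1
B.a=1 B.b=0 C.a=0
B.a=1 B.b=1 C.a=0
B.a=1 B.b=1 C.a=1
B.a=2 B.b=1 C.a=0
B.a=2 B.b=1 C.a=1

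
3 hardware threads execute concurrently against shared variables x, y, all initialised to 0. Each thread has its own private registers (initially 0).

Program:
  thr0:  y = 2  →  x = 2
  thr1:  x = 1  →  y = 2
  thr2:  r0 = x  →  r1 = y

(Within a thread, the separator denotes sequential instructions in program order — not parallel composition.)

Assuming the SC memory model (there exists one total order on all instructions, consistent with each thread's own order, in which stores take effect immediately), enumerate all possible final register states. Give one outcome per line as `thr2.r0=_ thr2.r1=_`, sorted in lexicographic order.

outcome vector order: (thr2.r0,thr2.r1)
|SC outcomes| = 5

thr2.r0=0 thr2.r1=0
thr2.r0=0 thr2.r1=2
thr2.r0=1 thr2.r1=0
thr2.r0=1 thr2.r1=2
thr2.r0=2 thr2.r1=2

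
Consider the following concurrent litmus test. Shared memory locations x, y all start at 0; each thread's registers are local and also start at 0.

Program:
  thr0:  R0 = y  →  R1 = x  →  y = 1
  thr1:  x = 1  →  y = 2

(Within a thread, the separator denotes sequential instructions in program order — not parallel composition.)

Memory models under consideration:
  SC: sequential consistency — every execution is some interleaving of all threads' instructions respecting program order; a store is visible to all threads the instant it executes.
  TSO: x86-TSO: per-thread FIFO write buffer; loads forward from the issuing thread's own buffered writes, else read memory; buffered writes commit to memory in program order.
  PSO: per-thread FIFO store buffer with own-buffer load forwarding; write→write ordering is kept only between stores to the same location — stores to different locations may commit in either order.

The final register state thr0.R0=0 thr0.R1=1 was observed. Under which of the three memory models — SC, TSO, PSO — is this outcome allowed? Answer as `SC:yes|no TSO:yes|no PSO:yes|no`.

SC:yes TSO:yes PSO:yes

outcome vector order: (thr0.R0,thr0.R1)
SC: 3 outcomes — {0/0 0/1 2/1}
TSO: 3 outcomes — {0/0 0/1 2/1}
PSO: 4 outcomes — {0/0 0/1 2/0 2/1}
target 0/1 ∈ {SC,TSO,PSO}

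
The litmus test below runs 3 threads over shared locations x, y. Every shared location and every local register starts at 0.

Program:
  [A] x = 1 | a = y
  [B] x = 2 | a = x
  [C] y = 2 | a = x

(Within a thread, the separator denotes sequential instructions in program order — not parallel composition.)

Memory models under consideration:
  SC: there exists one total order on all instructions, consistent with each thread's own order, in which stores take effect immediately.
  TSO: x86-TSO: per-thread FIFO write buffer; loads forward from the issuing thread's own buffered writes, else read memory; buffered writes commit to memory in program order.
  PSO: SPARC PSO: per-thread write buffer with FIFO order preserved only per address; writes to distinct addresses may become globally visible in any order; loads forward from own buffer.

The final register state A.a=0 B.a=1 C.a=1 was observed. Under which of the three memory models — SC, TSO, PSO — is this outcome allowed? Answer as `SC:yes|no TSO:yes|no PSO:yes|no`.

SC:yes TSO:yes PSO:yes

outcome vector order: (A.a,B.a,C.a)
[SC] allowed = {011, 021, 022, 210, 211, 212, 220, 221, 222}
[TSO] allowed = {010, 011, 012, 020, 021, 022, 210, 211, 212, 220, 221, 222}
[PSO] allowed = {010, 011, 012, 020, 021, 022, 210, 211, 212, 220, 221, 222}
target 011 ∈ {SC,TSO,PSO}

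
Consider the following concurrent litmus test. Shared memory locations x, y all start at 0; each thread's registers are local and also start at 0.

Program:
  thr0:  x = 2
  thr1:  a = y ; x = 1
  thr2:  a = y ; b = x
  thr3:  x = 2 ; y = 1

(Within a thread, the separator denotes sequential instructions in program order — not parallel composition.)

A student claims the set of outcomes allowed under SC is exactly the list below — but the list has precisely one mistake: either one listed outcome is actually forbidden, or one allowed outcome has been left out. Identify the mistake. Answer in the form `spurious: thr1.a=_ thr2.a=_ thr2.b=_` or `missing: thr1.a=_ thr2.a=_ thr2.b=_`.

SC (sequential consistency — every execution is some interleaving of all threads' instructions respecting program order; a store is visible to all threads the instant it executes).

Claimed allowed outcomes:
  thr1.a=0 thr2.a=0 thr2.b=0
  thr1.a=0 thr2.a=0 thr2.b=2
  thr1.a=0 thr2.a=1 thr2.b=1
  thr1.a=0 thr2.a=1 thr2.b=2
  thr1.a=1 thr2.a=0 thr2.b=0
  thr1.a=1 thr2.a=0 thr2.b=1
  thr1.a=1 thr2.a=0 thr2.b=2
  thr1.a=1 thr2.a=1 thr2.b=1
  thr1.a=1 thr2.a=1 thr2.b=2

missing: thr1.a=0 thr2.a=0 thr2.b=1

outcome vector order: (thr1.a,thr2.a,thr2.b)
SC: 10 outcomes — {<0 0 0>, <0 0 1>, <0 0 2>, <0 1 1>, <0 1 2>, <1 0 0>, <1 0 1>, <1 0 2>, <1 1 1>, <1 1 2>}
SC∖claimed = {<0 0 1>}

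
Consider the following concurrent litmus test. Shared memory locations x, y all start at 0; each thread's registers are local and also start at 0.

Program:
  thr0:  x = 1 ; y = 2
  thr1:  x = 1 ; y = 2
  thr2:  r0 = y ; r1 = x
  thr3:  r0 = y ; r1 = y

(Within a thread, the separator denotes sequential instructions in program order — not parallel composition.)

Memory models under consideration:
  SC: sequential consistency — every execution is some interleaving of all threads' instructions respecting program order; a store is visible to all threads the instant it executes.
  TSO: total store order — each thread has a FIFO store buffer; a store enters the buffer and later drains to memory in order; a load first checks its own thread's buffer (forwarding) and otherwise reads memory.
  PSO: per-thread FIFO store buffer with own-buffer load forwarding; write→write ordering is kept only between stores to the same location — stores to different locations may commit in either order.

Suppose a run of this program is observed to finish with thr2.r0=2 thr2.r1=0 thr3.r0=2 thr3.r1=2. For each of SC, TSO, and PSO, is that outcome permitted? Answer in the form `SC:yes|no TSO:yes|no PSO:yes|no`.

outcome vector order: (thr2.r0,thr2.r1,thr3.r0,thr3.r1)
SC (9): 0/0/0/0, 0/0/0/2, 0/0/2/2, 0/1/0/0, 0/1/0/2, 0/1/2/2, 2/1/0/0, 2/1/0/2, 2/1/2/2
TSO (9): 0/0/0/0, 0/0/0/2, 0/0/2/2, 0/1/0/0, 0/1/0/2, 0/1/2/2, 2/1/0/0, 2/1/0/2, 2/1/2/2
PSO (12): 0/0/0/0, 0/0/0/2, 0/0/2/2, 0/1/0/0, 0/1/0/2, 0/1/2/2, 2/0/0/0, 2/0/0/2, 2/0/2/2, 2/1/0/0, 2/1/0/2, 2/1/2/2
target 2/0/2/2 ∈ {PSO}

SC:no TSO:no PSO:yes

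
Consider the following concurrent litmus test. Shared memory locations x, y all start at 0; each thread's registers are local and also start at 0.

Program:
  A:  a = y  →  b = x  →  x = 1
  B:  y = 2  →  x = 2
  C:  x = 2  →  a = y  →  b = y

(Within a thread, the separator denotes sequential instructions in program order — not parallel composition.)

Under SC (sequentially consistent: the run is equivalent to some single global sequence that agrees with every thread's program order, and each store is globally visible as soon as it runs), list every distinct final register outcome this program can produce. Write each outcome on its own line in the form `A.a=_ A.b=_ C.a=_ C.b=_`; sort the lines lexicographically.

outcome vector order: (A.a,A.b,C.a,C.b)
|SC outcomes| = 10

A.a=0 A.b=0 C.a=0 C.b=0
A.a=0 A.b=0 C.a=0 C.b=2
A.a=0 A.b=0 C.a=2 C.b=2
A.a=0 A.b=2 C.a=0 C.b=0
A.a=0 A.b=2 C.a=0 C.b=2
A.a=0 A.b=2 C.a=2 C.b=2
A.a=2 A.b=0 C.a=2 C.b=2
A.a=2 A.b=2 C.a=0 C.b=0
A.a=2 A.b=2 C.a=0 C.b=2
A.a=2 A.b=2 C.a=2 C.b=2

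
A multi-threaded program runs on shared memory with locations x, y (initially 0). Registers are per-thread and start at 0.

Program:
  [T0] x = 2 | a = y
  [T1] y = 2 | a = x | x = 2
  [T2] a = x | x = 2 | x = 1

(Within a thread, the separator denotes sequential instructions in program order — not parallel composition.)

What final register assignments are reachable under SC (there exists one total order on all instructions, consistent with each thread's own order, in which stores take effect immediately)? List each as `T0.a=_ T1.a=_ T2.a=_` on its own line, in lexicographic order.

outcome vector order: (T0.a,T1.a,T2.a)
|SC outcomes| = 10

T0.a=0 T1.a=1 T2.a=0
T0.a=0 T1.a=1 T2.a=2
T0.a=0 T1.a=2 T2.a=0
T0.a=0 T1.a=2 T2.a=2
T0.a=2 T1.a=0 T2.a=0
T0.a=2 T1.a=0 T2.a=2
T0.a=2 T1.a=1 T2.a=0
T0.a=2 T1.a=1 T2.a=2
T0.a=2 T1.a=2 T2.a=0
T0.a=2 T1.a=2 T2.a=2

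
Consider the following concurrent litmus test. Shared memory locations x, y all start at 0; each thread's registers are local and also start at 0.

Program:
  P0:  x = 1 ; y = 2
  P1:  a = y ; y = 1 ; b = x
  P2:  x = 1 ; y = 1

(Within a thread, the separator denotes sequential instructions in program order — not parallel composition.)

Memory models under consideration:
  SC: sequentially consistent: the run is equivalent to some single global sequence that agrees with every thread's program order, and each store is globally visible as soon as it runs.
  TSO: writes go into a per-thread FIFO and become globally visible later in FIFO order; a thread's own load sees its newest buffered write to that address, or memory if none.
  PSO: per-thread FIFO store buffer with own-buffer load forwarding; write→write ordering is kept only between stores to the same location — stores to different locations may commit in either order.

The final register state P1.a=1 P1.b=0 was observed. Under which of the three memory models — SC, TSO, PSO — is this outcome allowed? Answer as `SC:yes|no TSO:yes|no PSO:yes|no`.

outcome vector order: (P1.a,P1.b)
SC (4): 00, 01, 11, 21
TSO (4): 00, 01, 11, 21
PSO (6): 00, 01, 10, 11, 20, 21
target 10 ∈ {PSO}

SC:no TSO:no PSO:yes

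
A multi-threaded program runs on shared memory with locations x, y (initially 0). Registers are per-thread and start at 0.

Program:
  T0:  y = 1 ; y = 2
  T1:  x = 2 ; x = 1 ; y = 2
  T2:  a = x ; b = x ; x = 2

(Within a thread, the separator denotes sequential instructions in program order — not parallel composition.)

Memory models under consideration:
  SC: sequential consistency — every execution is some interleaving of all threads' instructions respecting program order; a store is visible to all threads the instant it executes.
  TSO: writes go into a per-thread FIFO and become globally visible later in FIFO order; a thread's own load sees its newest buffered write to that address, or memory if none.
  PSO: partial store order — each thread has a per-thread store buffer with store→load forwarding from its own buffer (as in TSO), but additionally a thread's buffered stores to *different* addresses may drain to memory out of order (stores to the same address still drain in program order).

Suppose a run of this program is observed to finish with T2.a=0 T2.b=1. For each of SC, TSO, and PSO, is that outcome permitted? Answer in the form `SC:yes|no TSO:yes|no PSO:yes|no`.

outcome vector order: (T2.a,T2.b)
[SC] allowed = {<0 0> <0 1> <0 2> <1 1> <2 1> <2 2>}
[TSO] allowed = {<0 0> <0 1> <0 2> <1 1> <2 1> <2 2>}
[PSO] allowed = {<0 0> <0 1> <0 2> <1 1> <2 1> <2 2>}
target <0 1> ∈ {SC,TSO,PSO}

SC:yes TSO:yes PSO:yes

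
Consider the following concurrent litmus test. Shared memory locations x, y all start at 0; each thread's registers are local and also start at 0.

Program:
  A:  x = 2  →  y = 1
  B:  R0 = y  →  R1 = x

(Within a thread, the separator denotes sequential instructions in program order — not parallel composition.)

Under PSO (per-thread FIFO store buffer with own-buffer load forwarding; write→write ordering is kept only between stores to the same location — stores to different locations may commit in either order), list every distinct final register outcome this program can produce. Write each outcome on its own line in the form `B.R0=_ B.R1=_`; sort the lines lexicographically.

B.R0=0 B.R1=0
B.R0=0 B.R1=2
B.R0=1 B.R1=0
B.R0=1 B.R1=2

outcome vector order: (B.R0,B.R1)
|PSO outcomes| = 4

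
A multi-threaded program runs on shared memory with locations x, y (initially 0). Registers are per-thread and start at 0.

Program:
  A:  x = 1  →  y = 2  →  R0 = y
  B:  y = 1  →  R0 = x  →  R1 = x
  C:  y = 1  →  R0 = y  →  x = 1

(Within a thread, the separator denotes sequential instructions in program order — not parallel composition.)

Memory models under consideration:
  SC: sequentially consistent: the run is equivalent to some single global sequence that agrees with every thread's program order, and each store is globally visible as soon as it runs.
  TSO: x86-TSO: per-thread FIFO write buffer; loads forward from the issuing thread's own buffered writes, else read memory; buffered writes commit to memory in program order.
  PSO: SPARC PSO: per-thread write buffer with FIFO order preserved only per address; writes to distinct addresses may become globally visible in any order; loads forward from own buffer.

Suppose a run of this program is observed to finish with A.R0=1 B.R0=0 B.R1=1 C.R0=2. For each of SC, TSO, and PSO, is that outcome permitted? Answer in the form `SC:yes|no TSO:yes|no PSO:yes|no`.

outcome vector order: (A.R0,B.R0,B.R1,C.R0)
SC (10): 1001; 1011; 1111; 1112; 2001; 2002; 2011; 2012; 2111; 2112
TSO (12): 1001; 1002; 1011; 1012; 1111; 1112; 2001; 2002; 2011; 2012; 2111; 2112
PSO (12): 1001; 1002; 1011; 1012; 1111; 1112; 2001; 2002; 2011; 2012; 2111; 2112
target 1012 ∈ {TSO,PSO}

SC:no TSO:yes PSO:yes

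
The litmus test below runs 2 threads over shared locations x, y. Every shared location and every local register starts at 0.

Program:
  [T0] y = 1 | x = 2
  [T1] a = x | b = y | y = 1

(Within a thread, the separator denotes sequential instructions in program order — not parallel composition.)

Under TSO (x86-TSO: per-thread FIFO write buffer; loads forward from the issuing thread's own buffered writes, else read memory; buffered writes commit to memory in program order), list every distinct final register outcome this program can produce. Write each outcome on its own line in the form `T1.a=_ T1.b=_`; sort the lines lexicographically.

outcome vector order: (T1.a,T1.b)
|TSO outcomes| = 3

T1.a=0 T1.b=0
T1.a=0 T1.b=1
T1.a=2 T1.b=1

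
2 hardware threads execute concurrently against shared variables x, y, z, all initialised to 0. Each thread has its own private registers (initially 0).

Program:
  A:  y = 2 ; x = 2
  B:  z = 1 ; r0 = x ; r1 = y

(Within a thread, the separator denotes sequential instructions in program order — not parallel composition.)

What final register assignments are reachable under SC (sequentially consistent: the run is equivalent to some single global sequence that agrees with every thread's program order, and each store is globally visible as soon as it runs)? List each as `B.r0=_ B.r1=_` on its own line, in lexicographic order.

outcome vector order: (B.r0,B.r1)
|SC outcomes| = 3

B.r0=0 B.r1=0
B.r0=0 B.r1=2
B.r0=2 B.r1=2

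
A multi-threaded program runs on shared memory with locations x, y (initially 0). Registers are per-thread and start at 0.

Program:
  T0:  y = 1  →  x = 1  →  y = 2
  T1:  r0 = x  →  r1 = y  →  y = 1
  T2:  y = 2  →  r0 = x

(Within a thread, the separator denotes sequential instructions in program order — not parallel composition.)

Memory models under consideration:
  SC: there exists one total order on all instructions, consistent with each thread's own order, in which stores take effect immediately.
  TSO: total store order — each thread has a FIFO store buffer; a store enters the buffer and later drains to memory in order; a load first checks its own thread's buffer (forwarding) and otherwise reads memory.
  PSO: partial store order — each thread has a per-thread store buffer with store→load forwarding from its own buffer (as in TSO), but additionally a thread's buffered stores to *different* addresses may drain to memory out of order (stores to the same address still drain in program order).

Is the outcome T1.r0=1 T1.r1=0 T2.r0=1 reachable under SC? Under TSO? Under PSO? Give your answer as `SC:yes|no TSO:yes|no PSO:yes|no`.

SC:no TSO:no PSO:yes

outcome vector order: (T1.r0,T1.r1,T2.r0)
[SC] allowed = {000, 001, 010, 011, 020, 021, 110, 111, 120, 121}
[TSO] allowed = {000, 001, 010, 011, 020, 021, 110, 111, 120, 121}
[PSO] allowed = {000, 001, 010, 011, 020, 021, 100, 101, 110, 111, 120, 121}
target 101 ∈ {PSO}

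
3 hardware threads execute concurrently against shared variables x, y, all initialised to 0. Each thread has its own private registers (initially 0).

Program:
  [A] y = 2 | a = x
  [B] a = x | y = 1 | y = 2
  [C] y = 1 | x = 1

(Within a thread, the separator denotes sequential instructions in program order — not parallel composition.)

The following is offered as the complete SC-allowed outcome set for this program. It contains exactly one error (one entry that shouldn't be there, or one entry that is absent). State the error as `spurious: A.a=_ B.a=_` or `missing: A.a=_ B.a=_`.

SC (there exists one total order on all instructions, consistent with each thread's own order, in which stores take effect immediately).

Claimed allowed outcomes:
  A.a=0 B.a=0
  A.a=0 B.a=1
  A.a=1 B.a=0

outcome vector order: (A.a,B.a)
SC (4): (0,0), (0,1), (1,0), (1,1)
SC∖claimed = {(1,1)}

missing: A.a=1 B.a=1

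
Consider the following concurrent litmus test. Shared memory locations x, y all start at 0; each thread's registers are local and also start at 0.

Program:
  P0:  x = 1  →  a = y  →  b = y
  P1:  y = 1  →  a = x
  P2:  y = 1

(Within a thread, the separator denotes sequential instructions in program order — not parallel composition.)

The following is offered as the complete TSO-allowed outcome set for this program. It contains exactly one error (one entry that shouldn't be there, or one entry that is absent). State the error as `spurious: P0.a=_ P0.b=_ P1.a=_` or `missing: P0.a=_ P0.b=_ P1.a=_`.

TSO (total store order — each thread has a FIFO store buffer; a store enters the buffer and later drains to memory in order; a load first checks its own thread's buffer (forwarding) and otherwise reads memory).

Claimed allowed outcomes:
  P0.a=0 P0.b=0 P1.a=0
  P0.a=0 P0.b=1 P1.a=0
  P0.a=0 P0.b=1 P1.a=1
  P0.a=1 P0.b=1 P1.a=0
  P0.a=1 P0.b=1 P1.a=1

outcome vector order: (P0.a,P0.b,P1.a)
under TSO → <0 0 0> <0 0 1> <0 1 0> <0 1 1> <1 1 0> <1 1 1>
TSO∖claimed = {<0 0 1>}

missing: P0.a=0 P0.b=0 P1.a=1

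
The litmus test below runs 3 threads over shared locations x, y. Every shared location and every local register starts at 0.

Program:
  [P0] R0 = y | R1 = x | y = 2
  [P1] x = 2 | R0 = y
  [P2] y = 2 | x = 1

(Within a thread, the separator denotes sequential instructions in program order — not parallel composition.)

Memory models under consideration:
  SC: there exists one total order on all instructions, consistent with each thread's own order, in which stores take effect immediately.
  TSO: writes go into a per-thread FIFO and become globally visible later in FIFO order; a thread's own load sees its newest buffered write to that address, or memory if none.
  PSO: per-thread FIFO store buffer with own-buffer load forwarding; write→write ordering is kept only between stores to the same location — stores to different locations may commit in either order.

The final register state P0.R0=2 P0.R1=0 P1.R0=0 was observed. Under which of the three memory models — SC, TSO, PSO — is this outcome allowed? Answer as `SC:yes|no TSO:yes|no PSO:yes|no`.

SC:no TSO:yes PSO:yes

outcome vector order: (P0.R0,P0.R1,P1.R0)
[SC] allowed = {<0 0 0>, <0 0 2>, <0 1 0>, <0 1 2>, <0 2 0>, <0 2 2>, <2 0 2>, <2 1 0>, <2 1 2>, <2 2 0>, <2 2 2>}
[TSO] allowed = {<0 0 0>, <0 0 2>, <0 1 0>, <0 1 2>, <0 2 0>, <0 2 2>, <2 0 0>, <2 0 2>, <2 1 0>, <2 1 2>, <2 2 0>, <2 2 2>}
[PSO] allowed = {<0 0 0>, <0 0 2>, <0 1 0>, <0 1 2>, <0 2 0>, <0 2 2>, <2 0 0>, <2 0 2>, <2 1 0>, <2 1 2>, <2 2 0>, <2 2 2>}
target <2 0 0> ∈ {TSO,PSO}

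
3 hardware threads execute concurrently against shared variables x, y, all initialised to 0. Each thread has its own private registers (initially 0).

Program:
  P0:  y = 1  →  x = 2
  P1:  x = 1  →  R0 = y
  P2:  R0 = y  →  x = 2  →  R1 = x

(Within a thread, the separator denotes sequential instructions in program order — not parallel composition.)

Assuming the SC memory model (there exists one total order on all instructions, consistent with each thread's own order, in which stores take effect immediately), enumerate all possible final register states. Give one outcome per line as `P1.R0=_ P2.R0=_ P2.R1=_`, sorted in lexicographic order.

outcome vector order: (P1.R0,P2.R0,P2.R1)
|SC outcomes| = 7

P1.R0=0 P2.R0=0 P2.R1=1
P1.R0=0 P2.R0=0 P2.R1=2
P1.R0=0 P2.R0=1 P2.R1=2
P1.R0=1 P2.R0=0 P2.R1=1
P1.R0=1 P2.R0=0 P2.R1=2
P1.R0=1 P2.R0=1 P2.R1=1
P1.R0=1 P2.R0=1 P2.R1=2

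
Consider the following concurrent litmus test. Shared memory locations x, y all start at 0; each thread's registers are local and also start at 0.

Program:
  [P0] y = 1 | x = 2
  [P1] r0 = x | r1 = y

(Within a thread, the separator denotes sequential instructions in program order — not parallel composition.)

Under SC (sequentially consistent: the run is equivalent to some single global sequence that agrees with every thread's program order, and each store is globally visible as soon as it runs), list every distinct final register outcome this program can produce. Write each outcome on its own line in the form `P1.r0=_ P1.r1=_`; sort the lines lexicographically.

P1.r0=0 P1.r1=0
P1.r0=0 P1.r1=1
P1.r0=2 P1.r1=1

outcome vector order: (P1.r0,P1.r1)
|SC outcomes| = 3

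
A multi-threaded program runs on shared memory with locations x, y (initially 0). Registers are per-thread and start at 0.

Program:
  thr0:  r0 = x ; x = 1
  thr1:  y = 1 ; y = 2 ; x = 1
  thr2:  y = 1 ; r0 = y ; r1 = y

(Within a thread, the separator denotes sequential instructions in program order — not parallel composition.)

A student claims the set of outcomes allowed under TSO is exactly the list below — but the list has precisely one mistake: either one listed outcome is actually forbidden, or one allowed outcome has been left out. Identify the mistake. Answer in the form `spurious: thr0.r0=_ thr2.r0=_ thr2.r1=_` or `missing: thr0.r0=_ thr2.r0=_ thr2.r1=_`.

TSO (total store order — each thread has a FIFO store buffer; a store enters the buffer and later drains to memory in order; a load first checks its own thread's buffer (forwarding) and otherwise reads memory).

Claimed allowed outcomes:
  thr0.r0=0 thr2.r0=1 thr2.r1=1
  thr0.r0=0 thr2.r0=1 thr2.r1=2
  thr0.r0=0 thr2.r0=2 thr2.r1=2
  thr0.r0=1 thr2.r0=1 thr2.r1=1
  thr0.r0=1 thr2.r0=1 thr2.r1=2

outcome vector order: (thr0.r0,thr2.r0,thr2.r1)
TSO (6): 011 012 022 111 112 122
TSO∖claimed = {122}

missing: thr0.r0=1 thr2.r0=2 thr2.r1=2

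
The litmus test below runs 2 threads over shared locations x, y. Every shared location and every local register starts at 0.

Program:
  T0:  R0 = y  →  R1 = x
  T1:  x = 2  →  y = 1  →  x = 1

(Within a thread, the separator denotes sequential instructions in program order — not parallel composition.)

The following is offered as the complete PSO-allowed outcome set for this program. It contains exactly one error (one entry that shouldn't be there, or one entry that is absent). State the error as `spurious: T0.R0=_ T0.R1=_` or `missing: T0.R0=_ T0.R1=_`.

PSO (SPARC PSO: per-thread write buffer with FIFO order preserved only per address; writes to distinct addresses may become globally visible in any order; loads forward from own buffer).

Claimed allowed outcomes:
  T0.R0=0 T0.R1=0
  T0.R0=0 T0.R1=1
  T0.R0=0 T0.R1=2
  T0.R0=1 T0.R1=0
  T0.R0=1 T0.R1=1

missing: T0.R0=1 T0.R1=2

outcome vector order: (T0.R0,T0.R1)
[PSO] allowed = {<0 0>, <0 1>, <0 2>, <1 0>, <1 1>, <1 2>}
PSO∖claimed = {<1 2>}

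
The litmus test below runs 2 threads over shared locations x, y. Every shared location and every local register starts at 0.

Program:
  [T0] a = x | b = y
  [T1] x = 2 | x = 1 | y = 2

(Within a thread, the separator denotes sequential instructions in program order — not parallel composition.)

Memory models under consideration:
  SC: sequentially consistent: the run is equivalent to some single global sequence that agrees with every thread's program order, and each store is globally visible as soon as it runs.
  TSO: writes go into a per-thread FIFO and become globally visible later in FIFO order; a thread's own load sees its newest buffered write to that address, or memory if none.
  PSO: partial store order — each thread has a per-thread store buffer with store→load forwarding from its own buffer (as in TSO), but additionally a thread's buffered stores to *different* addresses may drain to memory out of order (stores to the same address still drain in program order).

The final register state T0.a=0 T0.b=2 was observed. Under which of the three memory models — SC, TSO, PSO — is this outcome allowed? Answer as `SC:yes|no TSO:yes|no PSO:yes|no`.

outcome vector order: (T0.a,T0.b)
SC: 6 outcomes — {00; 02; 10; 12; 20; 22}
TSO: 6 outcomes — {00; 02; 10; 12; 20; 22}
PSO: 6 outcomes — {00; 02; 10; 12; 20; 22}
target 02 ∈ {SC,TSO,PSO}

SC:yes TSO:yes PSO:yes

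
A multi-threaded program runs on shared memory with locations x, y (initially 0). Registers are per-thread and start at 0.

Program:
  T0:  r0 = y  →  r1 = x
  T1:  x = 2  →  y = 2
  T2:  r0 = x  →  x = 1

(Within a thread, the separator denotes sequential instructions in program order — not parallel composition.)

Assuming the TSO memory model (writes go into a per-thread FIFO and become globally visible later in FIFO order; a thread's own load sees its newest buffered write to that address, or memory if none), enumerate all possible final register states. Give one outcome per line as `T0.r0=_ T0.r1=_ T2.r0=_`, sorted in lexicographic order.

T0.r0=0 T0.r1=0 T2.r0=0
T0.r0=0 T0.r1=0 T2.r0=2
T0.r0=0 T0.r1=1 T2.r0=0
T0.r0=0 T0.r1=1 T2.r0=2
T0.r0=0 T0.r1=2 T2.r0=0
T0.r0=0 T0.r1=2 T2.r0=2
T0.r0=2 T0.r1=1 T2.r0=0
T0.r0=2 T0.r1=1 T2.r0=2
T0.r0=2 T0.r1=2 T2.r0=0
T0.r0=2 T0.r1=2 T2.r0=2

outcome vector order: (T0.r0,T0.r1,T2.r0)
|TSO outcomes| = 10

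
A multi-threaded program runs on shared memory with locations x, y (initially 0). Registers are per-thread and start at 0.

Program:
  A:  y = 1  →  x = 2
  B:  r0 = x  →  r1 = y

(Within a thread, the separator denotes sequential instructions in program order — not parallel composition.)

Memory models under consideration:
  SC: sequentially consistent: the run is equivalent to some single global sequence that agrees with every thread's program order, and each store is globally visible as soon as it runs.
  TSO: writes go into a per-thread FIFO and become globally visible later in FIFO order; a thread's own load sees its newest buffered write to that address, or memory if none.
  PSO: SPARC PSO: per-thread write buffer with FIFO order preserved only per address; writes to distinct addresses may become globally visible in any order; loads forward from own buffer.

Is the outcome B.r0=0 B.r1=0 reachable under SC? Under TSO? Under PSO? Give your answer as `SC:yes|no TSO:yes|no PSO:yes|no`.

outcome vector order: (B.r0,B.r1)
SC: 3 outcomes — {0/0, 0/1, 2/1}
TSO: 3 outcomes — {0/0, 0/1, 2/1}
PSO: 4 outcomes — {0/0, 0/1, 2/0, 2/1}
target 0/0 ∈ {SC,TSO,PSO}

SC:yes TSO:yes PSO:yes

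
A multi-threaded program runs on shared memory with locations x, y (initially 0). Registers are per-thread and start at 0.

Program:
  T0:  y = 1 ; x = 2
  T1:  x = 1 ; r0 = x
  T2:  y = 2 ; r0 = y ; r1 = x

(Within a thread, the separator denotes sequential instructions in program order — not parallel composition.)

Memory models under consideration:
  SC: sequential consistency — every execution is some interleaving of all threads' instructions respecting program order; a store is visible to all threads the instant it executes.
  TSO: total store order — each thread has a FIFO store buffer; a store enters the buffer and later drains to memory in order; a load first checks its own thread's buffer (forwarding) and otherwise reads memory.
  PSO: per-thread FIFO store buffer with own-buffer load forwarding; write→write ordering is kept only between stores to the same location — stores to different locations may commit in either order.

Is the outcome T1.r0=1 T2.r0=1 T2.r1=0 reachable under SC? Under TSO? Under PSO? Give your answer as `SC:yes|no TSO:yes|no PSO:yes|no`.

SC:yes TSO:yes PSO:yes

outcome vector order: (T1.r0,T2.r0,T2.r1)
SC (12): 110, 111, 112, 120, 121, 122, 210, 211, 212, 220, 221, 222
TSO (12): 110, 111, 112, 120, 121, 122, 210, 211, 212, 220, 221, 222
PSO (12): 110, 111, 112, 120, 121, 122, 210, 211, 212, 220, 221, 222
target 110 ∈ {SC,TSO,PSO}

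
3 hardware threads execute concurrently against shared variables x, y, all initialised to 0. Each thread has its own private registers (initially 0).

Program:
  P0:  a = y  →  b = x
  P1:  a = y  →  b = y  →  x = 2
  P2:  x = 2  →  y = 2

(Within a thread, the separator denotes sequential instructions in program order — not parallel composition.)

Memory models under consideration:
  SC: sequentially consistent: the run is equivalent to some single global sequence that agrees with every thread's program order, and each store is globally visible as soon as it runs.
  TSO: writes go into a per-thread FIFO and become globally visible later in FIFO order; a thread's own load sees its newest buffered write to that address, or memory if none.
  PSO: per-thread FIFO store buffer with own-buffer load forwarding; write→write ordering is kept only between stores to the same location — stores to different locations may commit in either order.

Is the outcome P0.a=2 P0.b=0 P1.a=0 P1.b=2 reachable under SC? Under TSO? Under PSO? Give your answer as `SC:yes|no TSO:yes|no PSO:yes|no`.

outcome vector order: (P0.a,P0.b,P1.a,P1.b)
under SC → (0,0,0,0); (0,0,0,2); (0,0,2,2); (0,2,0,0); (0,2,0,2); (0,2,2,2); (2,2,0,0); (2,2,0,2); (2,2,2,2)
under TSO → (0,0,0,0); (0,0,0,2); (0,0,2,2); (0,2,0,0); (0,2,0,2); (0,2,2,2); (2,2,0,0); (2,2,0,2); (2,2,2,2)
under PSO → (0,0,0,0); (0,0,0,2); (0,0,2,2); (0,2,0,0); (0,2,0,2); (0,2,2,2); (2,0,0,0); (2,0,0,2); (2,0,2,2); (2,2,0,0); (2,2,0,2); (2,2,2,2)
target (2,0,0,2) ∈ {PSO}

SC:no TSO:no PSO:yes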